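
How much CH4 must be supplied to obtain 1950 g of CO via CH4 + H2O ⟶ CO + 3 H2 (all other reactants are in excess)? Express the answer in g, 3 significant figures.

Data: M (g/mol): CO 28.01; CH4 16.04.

n(CO) = 1950 / 28.01 = 69.62 mol
n(CH4) = (1/1) × 69.62 = 69.62 mol
mass = 69.62 × 16.04 = 1117 g

1120 g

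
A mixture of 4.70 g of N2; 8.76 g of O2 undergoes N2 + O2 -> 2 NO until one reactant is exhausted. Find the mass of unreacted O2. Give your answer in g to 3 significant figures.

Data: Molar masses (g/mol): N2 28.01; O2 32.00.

3.39 g

n(N2) = 4.700 / 28.01 = 0.1678 mol
n(O2) = 8.760 / 32.00 = 0.2738 mol
n/ν for N2 = 0.1678/1 = 0.1678
n/ν for O2 = 0.2738/1 = 0.2738
Smallest n/ν is N2 → limiting reagent.
O2 consumed = (1/1) × 0.1678 = 0.1678 mol
O2 remaining = 0.2738 − 0.1678 = 0.1060 mol
mass = 0.1060 × 32.00 = 3.392 g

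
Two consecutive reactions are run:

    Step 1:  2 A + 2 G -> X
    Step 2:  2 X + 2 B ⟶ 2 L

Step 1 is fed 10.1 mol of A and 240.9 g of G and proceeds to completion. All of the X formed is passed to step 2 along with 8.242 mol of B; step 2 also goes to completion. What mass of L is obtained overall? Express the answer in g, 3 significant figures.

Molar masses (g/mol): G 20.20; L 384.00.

Step 1:
n(A) = 10.10 mol
n(G) = 240.9 / 20.20 = 11.93 mol
n/ν for A = 10.10/2 = 5.050
n/ν for G = 11.93/2 = 5.965
Smallest n/ν is A → limiting reagent.
n(X) produced = (1/2) × 10.10 = 5.050 mol
Step 2:
n(X) available = 5.050 mol
n(B) = 8.242 mol
n/ν for X = 5.050/2 = 2.525
n/ν for B = 8.242/2 = 4.121
Smallest n/ν is X → limiting reagent.
n(L) = (2/2) × 5.050 = 5.050 mol
mass = 5.050 × 384.00 = 1939 g

1940 g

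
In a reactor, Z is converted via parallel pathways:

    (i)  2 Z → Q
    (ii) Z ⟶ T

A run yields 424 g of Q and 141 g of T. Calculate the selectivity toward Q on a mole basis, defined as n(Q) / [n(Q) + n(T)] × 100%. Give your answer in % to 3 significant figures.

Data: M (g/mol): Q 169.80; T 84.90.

n(Q) = 424 / 169.80 = 2.497 mol
n(T) = 141 / 84.90 = 1.661 mol
selectivity = 2.497/(2.497+1.661) × 100 = 60.05 %

60.1 %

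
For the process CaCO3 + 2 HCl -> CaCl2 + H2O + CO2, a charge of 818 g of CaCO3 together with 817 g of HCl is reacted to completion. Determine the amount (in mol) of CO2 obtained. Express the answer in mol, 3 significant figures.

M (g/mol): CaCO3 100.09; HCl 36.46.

n(CaCO3) = 818.0 / 100.09 = 8.173 mol
n(HCl) = 817.0 / 36.46 = 22.41 mol
n/ν → CaCO3: 8.173, HCl: 11.21; CaCO3 is limiting.
n(CO2) = (1/1) × 8.173 = 8.173 mol

8.17 mol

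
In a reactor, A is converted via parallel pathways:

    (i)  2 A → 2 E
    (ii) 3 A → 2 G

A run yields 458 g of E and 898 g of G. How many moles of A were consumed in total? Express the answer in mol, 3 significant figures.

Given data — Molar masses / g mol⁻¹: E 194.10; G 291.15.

6.99 mol

n(E) = 458 / 194.10 = 2.360 mol
n(G) = 898 / 291.15 = 3.084 mol
n(A) via (i) = (2/2)×2.360 = 2.360 mol
n(A) via (ii) = (3/2)×3.084 = 4.626 mol
total n(A) = 2.360 + 4.626 = 6.986 mol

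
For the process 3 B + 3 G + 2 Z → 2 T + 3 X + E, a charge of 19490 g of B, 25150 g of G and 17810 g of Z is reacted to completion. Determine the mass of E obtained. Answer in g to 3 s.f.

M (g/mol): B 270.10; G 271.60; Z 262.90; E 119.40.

2870 g

n(B) = 19490 / 270.10 = 72.16 mol
n(G) = 25150 / 271.60 = 92.60 mol
n(Z) = 17810 / 262.90 = 67.74 mol
n/ν for B = 72.16/3 = 24.05
n/ν for G = 92.60/3 = 30.87
n/ν for Z = 67.74/2 = 33.87
Smallest n/ν is B → limiting reagent.
n(E) = (1/3) × 72.16 = 24.05 mol
mass = 24.05 × 119.40 = 2872 g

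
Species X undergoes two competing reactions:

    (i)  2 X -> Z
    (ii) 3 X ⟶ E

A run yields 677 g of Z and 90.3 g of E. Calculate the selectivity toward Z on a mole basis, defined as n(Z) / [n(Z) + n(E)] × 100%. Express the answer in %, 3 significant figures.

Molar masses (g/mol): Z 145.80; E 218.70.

91.8 %

n(Z) = 677 / 145.80 = 4.643 mol
n(E) = 90.3 / 218.70 = 0.4129 mol
selectivity = 4.643/(4.643+0.4129) × 100 = 91.83 %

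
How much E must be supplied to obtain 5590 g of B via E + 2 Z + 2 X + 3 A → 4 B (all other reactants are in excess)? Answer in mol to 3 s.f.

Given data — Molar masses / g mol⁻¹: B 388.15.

3.60 mol

n(B) = 5590 / 388.15 = 14.40 mol
n(E) = (1/4) × 14.40 = 3.600 mol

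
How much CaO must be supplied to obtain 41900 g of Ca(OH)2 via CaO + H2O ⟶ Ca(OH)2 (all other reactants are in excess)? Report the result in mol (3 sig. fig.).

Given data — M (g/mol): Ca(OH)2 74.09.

n(Ca(OH)2) = 41900 / 74.09 = 565.5 mol
n(CaO) = (1/1) × 565.5 = 565.5 mol

566 mol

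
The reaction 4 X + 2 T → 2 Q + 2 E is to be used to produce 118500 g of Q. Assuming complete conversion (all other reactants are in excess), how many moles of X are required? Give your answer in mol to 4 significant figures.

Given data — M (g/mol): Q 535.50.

n(Q) = 118500 / 535.50 = 221.3 mol
n(X) = (4/2) × 221.3 = 442.6 mol

442.6 mol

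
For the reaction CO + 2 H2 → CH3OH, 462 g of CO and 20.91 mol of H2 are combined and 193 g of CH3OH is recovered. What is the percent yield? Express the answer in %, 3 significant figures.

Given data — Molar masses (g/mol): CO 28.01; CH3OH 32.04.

n(CO) = 462.0 / 28.01 = 16.49 mol
n(H2) = 20.91 mol
n/ν for CO = 16.49/1 = 16.49
n/ν for H2 = 20.91/2 = 10.46
Smallest n/ν is H2 → limiting reagent.
theoretical n(CH3OH) = (1/2) × 20.91 = 10.46 mol → 335.1 g
% yield = 193 / 335.1 × 100 = 57.59 %

57.6 %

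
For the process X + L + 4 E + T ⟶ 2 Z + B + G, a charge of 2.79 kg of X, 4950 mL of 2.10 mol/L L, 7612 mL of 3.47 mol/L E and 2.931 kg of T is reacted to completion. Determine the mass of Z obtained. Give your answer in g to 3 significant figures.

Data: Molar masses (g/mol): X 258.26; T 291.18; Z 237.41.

3140 g

n(X) = 2.790×1000 / 258.26 = 10.80 mol
n(L) = 2.10 × 4950/1000 = 10.40 mol
n(E) = 3.47 × 7612/1000 = 26.41 mol
n(T) = 2.931×1000 / 291.18 = 10.07 mol
n/ν for X = 10.80/1 = 10.80
n/ν for L = 10.40/1 = 10.40
n/ν for E = 26.41/4 = 6.603
n/ν for T = 10.07/1 = 10.07
Smallest n/ν is E → limiting reagent.
n(Z) = (2/4) × 26.41 = 13.21 mol
mass = 13.21 × 237.41 = 3136 g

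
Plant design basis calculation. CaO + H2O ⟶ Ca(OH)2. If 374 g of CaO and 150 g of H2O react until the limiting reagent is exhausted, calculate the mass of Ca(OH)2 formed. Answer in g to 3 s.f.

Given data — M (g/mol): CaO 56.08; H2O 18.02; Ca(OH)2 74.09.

n(CaO) = 374.0 / 56.08 = 6.669 mol
n(H2O) = 150.0 / 18.02 = 8.324 mol
n/ν for CaO = 6.669/1 = 6.669
n/ν for H2O = 8.324/1 = 8.324
Smallest n/ν is CaO → limiting reagent.
n(Ca(OH)2) = (1/1) × 6.669 = 6.669 mol
mass = 6.669 × 74.09 = 494.1 g

494 g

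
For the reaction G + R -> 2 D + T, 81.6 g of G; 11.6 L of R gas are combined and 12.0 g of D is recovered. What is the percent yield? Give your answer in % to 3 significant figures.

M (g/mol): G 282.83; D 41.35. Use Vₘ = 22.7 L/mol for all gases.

n(G) = 81.60 / 282.83 = 0.2885 mol
n(R) = 11.60 / 22.7 = 0.5110 mol
n/ν for G = 0.2885/1 = 0.2885
n/ν for R = 0.5110/1 = 0.5110
Smallest n/ν is G → limiting reagent.
theoretical n(D) = (2/1) × 0.2885 = 0.5770 mol → 23.86 g
% yield = 12.0 / 23.86 × 100 = 50.29 %

50.3 %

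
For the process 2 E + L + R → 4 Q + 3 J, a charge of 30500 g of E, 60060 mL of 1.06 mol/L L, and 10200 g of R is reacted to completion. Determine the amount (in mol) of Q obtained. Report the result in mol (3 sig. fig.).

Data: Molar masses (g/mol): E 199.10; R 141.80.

255 mol

n(E) = 30500 / 199.10 = 153.2 mol
n(L) = 1.06 × 60060/1000 = 63.66 mol
n(R) = 10200 / 141.80 = 71.93 mol
n/ν for E = 153.2/2 = 76.60
n/ν for L = 63.66/1 = 63.66
n/ν for R = 71.93/1 = 71.93
Smallest n/ν is L → limiting reagent.
n(Q) = (4/1) × 63.66 = 254.6 mol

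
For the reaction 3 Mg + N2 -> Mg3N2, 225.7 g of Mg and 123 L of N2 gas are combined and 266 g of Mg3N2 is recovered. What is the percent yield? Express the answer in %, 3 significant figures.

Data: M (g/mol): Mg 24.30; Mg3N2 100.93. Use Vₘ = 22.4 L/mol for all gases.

n(Mg) = 225.7 / 24.30 = 9.288 mol
n(N2) = 123.0 / 22.4 = 5.491 mol
n/ν for Mg = 9.288/3 = 3.096
n/ν for N2 = 5.491/1 = 5.491
Smallest n/ν is Mg → limiting reagent.
theoretical n(Mg3N2) = (1/3) × 9.288 = 3.096 mol → 312.5 g
% yield = 266 / 312.5 × 100 = 85.12 %

85.1 %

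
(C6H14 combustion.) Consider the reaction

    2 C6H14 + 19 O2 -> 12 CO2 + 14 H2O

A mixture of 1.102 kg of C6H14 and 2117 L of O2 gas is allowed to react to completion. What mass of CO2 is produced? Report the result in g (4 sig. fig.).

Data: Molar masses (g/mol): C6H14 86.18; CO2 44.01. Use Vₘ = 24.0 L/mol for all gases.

2452 g

n(C6H14) = 1.102×1000 / 86.18 = 12.79 mol
n(O2) = 2117 / 24.0 = 88.21 mol
n/ν for C6H14 = 12.79/2 = 6.395
n/ν for O2 = 88.21/19 = 4.643
Smallest n/ν is O2 → limiting reagent.
n(CO2) = (12/19) × 88.21 = 55.71 mol
mass = 55.71 × 44.01 = 2452 g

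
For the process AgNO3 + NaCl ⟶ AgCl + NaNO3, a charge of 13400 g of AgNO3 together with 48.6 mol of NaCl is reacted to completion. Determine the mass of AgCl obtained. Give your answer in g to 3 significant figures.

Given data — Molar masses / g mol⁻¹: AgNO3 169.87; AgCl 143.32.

n(AgNO3) = 13400 / 169.87 = 78.88 mol
n(NaCl) = 48.60 mol
n/ν for AgNO3 = 78.88/1 = 78.88
n/ν for NaCl = 48.60/1 = 48.60
Smallest n/ν is NaCl → limiting reagent.
n(AgCl) = (1/1) × 48.60 = 48.60 mol
mass = 48.60 × 143.32 = 6965 g

6970 g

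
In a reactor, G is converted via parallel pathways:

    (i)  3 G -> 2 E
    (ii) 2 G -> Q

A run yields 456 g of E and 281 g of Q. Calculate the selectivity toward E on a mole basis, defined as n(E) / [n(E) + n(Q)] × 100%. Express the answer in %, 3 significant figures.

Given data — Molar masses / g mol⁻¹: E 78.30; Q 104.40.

68.4 %

n(E) = 456 / 78.30 = 5.824 mol
n(Q) = 281 / 104.40 = 2.692 mol
selectivity = 5.824/(5.824+2.692) × 100 = 68.39 %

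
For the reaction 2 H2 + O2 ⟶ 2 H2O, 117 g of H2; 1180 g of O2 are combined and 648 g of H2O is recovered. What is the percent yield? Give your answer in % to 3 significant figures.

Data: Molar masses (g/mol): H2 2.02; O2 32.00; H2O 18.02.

62.1 %

n(H2) = 117.0 / 2.02 = 57.92 mol
n(O2) = 1180 / 32.00 = 36.88 mol
n/ν for H2 = 57.92/2 = 28.96
n/ν for O2 = 36.88/1 = 36.88
Smallest n/ν is H2 → limiting reagent.
theoretical n(H2O) = (2/2) × 57.92 = 57.92 mol → 1044 g
% yield = 648 / 1044 × 100 = 62.07 %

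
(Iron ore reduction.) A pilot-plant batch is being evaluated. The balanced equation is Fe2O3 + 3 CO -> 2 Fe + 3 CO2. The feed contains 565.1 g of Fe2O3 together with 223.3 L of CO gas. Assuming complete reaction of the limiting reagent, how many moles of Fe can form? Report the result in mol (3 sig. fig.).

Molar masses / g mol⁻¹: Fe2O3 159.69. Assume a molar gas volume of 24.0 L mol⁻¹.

n(Fe2O3) = 565.1 / 159.69 = 3.539 mol
n(CO) = 223.3 / 24.0 = 9.304 mol
n/ν → Fe2O3: 3.539, CO: 3.101; CO is limiting.
n(Fe) = (2/3) × 9.304 = 6.203 mol

6.20 mol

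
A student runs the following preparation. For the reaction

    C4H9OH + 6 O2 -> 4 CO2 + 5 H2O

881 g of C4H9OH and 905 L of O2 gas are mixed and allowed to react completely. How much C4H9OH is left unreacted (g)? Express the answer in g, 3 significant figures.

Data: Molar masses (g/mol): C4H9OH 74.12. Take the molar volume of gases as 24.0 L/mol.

n(C4H9OH) = 881.0 / 74.12 = 11.89 mol
n(O2) = 905.0 / 24.0 = 37.71 mol
n/ν → C4H9OH: 11.89, O2: 6.285; O2 is limiting.
C4H9OH consumed = (1/6) × 37.71 = 6.285 mol
C4H9OH remaining = 11.89 − 6.285 = 5.605 mol
mass = 5.605 × 74.12 = 415.4 g

415 g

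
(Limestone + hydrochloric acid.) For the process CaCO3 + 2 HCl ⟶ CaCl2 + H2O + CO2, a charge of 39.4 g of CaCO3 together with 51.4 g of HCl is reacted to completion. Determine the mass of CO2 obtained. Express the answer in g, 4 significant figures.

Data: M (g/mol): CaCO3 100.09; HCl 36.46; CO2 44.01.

n(CaCO3) = 39.40 / 100.09 = 0.3936 mol
n(HCl) = 51.40 / 36.46 = 1.410 mol
n/ν for CaCO3 = 0.3936/1 = 0.3936
n/ν for HCl = 1.410/2 = 0.7050
Smallest n/ν is CaCO3 → limiting reagent.
n(CO2) = (1/1) × 0.3936 = 0.3936 mol
mass = 0.3936 × 44.01 = 17.32 g

17.32 g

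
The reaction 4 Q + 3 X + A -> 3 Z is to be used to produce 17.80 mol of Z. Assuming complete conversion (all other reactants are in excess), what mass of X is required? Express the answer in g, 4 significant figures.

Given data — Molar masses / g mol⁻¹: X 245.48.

n(Z) = 17.80 mol
n(X) = (3/3) × 17.80 = 17.80 mol
mass = 17.80 × 245.48 = 4370 g

4370 g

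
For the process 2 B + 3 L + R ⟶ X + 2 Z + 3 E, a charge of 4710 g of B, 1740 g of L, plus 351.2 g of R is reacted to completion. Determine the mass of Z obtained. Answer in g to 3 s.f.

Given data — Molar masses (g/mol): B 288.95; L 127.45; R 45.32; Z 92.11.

838 g

n(B) = 4710 / 288.95 = 16.30 mol
n(L) = 1740 / 127.45 = 13.65 mol
n(R) = 351.2 / 45.32 = 7.749 mol
n/ν for B = 16.30/2 = 8.150
n/ν for L = 13.65/3 = 4.550
n/ν for R = 7.749/1 = 7.749
Smallest n/ν is L → limiting reagent.
n(Z) = (2/3) × 13.65 = 9.100 mol
mass = 9.100 × 92.11 = 838.2 g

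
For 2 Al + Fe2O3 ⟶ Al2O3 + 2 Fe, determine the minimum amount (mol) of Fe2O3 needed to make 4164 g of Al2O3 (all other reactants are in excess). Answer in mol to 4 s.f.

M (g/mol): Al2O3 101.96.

40.84 mol

n(Al2O3) = 4164 / 101.96 = 40.84 mol
n(Fe2O3) = (1/1) × 40.84 = 40.84 mol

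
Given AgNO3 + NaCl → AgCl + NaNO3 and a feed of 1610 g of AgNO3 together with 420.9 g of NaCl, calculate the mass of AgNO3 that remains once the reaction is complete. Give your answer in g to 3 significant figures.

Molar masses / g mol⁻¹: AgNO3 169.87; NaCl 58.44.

387 g

n(AgNO3) = 1610 / 169.87 = 9.478 mol
n(NaCl) = 420.9 / 58.44 = 7.202 mol
n/ν → AgNO3: 9.478, NaCl: 7.202; NaCl is limiting.
AgNO3 consumed = (1/1) × 7.202 = 7.202 mol
AgNO3 remaining = 9.478 − 7.202 = 2.276 mol
mass = 2.276 × 169.87 = 386.6 g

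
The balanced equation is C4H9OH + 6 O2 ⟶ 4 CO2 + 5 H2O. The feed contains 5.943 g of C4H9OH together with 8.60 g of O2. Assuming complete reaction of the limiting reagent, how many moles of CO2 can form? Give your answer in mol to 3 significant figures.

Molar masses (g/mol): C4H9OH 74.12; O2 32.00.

n(C4H9OH) = 5.943 / 74.12 = 0.08018 mol
n(O2) = 8.600 / 32.00 = 0.2688 mol
n/ν for C4H9OH = 0.08018/1 = 0.08018
n/ν for O2 = 0.2688/6 = 0.04480
Smallest n/ν is O2 → limiting reagent.
n(CO2) = (4/6) × 0.2688 = 0.1792 mol

0.179 mol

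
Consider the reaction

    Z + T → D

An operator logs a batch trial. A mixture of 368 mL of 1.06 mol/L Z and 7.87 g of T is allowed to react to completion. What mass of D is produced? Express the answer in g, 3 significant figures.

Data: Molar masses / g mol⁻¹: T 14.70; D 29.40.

n(Z) = 1.06 × 368.0/1000 = 0.3901 mol
n(T) = 7.870 / 14.70 = 0.5354 mol
n/ν for Z = 0.3901/1 = 0.3901
n/ν for T = 0.5354/1 = 0.5354
Smallest n/ν is Z → limiting reagent.
n(D) = (1/1) × 0.3901 = 0.3901 mol
mass = 0.3901 × 29.40 = 11.47 g

11.5 g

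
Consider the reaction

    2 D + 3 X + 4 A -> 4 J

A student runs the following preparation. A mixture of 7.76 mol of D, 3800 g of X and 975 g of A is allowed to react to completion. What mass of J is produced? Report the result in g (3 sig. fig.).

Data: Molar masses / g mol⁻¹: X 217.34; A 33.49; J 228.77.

3550 g

n(D) = 7.760 mol
n(X) = 3800 / 217.34 = 17.48 mol
n(A) = 975.0 / 33.49 = 29.11 mol
n/ν for D = 7.760/2 = 3.880
n/ν for X = 17.48/3 = 5.827
n/ν for A = 29.11/4 = 7.278
Smallest n/ν is D → limiting reagent.
n(J) = (4/2) × 7.760 = 15.52 mol
mass = 15.52 × 228.77 = 3551 g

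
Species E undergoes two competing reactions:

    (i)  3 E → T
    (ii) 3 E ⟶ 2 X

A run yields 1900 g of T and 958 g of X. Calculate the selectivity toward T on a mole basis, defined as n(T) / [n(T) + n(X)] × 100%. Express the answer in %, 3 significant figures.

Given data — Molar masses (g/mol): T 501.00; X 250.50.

n(T) = 1900 / 501.00 = 3.792 mol
n(X) = 958 / 250.50 = 3.824 mol
selectivity = 3.792/(3.792+3.824) × 100 = 49.79 %

49.8 %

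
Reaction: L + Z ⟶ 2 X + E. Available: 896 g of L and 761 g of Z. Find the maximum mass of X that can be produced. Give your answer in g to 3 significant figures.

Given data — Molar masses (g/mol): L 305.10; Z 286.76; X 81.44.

432 g

n(L) = 896.0 / 305.10 = 2.937 mol
n(Z) = 761.0 / 286.76 = 2.654 mol
n/ν for L = 2.937/1 = 2.937
n/ν for Z = 2.654/1 = 2.654
Smallest n/ν is Z → limiting reagent.
n(X) = (2/1) × 2.654 = 5.308 mol
mass = 5.308 × 81.44 = 432.3 g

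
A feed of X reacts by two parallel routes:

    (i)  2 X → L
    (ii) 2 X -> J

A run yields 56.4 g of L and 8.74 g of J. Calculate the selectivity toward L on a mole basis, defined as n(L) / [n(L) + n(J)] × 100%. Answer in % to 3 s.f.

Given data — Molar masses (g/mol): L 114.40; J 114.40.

n(L) = 56.4 / 114.40 = 0.4930 mol
n(J) = 8.74 / 114.40 = 0.07640 mol
selectivity = 0.4930/(0.4930+0.07640) × 100 = 86.58 %

86.6 %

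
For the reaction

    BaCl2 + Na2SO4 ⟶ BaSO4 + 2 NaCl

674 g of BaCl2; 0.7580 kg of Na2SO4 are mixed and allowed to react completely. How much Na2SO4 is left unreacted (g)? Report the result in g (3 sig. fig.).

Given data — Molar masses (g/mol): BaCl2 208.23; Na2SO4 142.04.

n(BaCl2) = 674.0 / 208.23 = 3.237 mol
n(Na2SO4) = 0.7580×1000 / 142.04 = 5.337 mol
n/ν for BaCl2 = 3.237/1 = 3.237
n/ν for Na2SO4 = 5.337/1 = 5.337
Smallest n/ν is BaCl2 → limiting reagent.
Na2SO4 consumed = (1/1) × 3.237 = 3.237 mol
Na2SO4 remaining = 5.337 − 3.237 = 2.100 mol
mass = 2.100 × 142.04 = 298.3 g

298 g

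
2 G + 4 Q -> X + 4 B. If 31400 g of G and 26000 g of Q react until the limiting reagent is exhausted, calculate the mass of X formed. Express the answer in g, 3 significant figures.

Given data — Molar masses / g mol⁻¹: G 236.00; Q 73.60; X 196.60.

13100 g

n(G) = 31400 / 236.00 = 133.1 mol
n(Q) = 26000 / 73.60 = 353.3 mol
n/ν for G = 133.1/2 = 66.55
n/ν for Q = 353.3/4 = 88.33
Smallest n/ν is G → limiting reagent.
n(X) = (1/2) × 133.1 = 66.55 mol
mass = 66.55 × 196.60 = 13080 g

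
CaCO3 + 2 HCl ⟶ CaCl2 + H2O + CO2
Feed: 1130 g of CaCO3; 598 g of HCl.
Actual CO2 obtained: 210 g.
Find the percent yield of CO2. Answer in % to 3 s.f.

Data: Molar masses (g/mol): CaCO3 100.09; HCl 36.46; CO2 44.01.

58.2 %

n(CaCO3) = 1130 / 100.09 = 11.29 mol
n(HCl) = 598.0 / 36.46 = 16.40 mol
n/ν for CaCO3 = 11.29/1 = 11.29
n/ν for HCl = 16.40/2 = 8.200
Smallest n/ν is HCl → limiting reagent.
theoretical n(CO2) = (1/2) × 16.40 = 8.200 mol → 360.9 g
% yield = 210 / 360.9 × 100 = 58.19 %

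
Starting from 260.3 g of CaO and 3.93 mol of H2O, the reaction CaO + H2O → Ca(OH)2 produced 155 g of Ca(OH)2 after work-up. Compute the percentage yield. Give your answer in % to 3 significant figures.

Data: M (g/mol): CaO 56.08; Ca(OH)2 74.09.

53.2 %

n(CaO) = 260.3 / 56.08 = 4.642 mol
n(H2O) = 3.930 mol
n/ν → CaO: 4.642, H2O: 3.930; H2O is limiting.
theoretical n(Ca(OH)2) = (1/1) × 3.930 = 3.930 mol → 291.2 g
% yield = 155 / 291.2 × 100 = 53.23 %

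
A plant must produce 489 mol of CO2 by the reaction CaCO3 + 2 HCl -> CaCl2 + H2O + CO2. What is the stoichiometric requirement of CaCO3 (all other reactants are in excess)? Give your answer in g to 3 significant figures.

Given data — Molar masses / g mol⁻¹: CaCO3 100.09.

48900 g

n(CO2) = 489.0 mol
n(CaCO3) = (1/1) × 489.0 = 489.0 mol
mass = 489.0 × 100.09 = 48940 g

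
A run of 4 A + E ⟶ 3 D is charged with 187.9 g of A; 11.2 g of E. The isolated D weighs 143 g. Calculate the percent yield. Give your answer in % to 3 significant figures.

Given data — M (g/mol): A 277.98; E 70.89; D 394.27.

76.5 %

n(A) = 187.9 / 277.98 = 0.6759 mol
n(E) = 11.20 / 70.89 = 0.1580 mol
n/ν for A = 0.6759/4 = 0.1690
n/ν for E = 0.1580/1 = 0.1580
Smallest n/ν is E → limiting reagent.
theoretical n(D) = (3/1) × 0.1580 = 0.4740 mol → 186.9 g
% yield = 143 / 186.9 × 100 = 76.51 %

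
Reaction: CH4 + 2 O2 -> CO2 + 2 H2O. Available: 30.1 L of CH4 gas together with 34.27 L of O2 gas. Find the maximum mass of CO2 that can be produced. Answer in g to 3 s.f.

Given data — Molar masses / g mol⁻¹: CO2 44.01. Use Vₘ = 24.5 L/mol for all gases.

30.8 g

n(CH4) = 30.10 / 24.5 = 1.229 mol
n(O2) = 34.27 / 24.5 = 1.399 mol
n/ν → CH4: 1.229, O2: 0.6995; O2 is limiting.
n(CO2) = (1/2) × 1.399 = 0.6995 mol
mass = 0.6995 × 44.01 = 30.78 g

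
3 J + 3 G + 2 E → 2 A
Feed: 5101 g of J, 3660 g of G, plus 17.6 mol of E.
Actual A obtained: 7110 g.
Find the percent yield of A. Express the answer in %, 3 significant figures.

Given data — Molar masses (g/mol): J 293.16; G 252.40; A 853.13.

n(J) = 5101 / 293.16 = 17.40 mol
n(G) = 3660 / 252.40 = 14.50 mol
n(E) = 17.60 mol
n/ν → J: 5.800, G: 4.833, E: 8.800; G is limiting.
theoretical n(A) = (2/3) × 14.50 = 9.667 mol → 8247 g
% yield = 7110 / 8247 × 100 = 86.21 %

86.2 %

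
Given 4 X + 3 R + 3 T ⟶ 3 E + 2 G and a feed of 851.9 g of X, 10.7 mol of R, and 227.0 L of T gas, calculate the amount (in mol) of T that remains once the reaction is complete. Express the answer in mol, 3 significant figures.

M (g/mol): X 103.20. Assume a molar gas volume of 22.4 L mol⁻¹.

n(X) = 851.9 / 103.20 = 8.255 mol
n(R) = 10.70 mol
n(T) = 227.0 / 22.4 = 10.13 mol
n/ν for X = 8.255/4 = 2.064
n/ν for R = 10.70/3 = 3.567
n/ν for T = 10.13/3 = 3.377
Smallest n/ν is X → limiting reagent.
T consumed = (3/4) × 8.255 = 6.191 mol
T remaining = 10.13 − 6.191 = 3.939 mol

3.94 mol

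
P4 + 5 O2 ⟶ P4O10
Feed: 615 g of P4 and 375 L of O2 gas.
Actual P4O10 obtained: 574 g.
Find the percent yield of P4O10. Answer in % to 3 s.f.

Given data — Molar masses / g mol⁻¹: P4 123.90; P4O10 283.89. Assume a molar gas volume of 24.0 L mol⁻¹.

64.7 %

n(P4) = 615.0 / 123.90 = 4.964 mol
n(O2) = 375.0 / 24.0 = 15.63 mol
n/ν for P4 = 4.964/1 = 4.964
n/ν for O2 = 15.63/5 = 3.126
Smallest n/ν is O2 → limiting reagent.
theoretical n(P4O10) = (1/5) × 15.63 = 3.126 mol → 887.4 g
% yield = 574 / 887.4 × 100 = 64.68 %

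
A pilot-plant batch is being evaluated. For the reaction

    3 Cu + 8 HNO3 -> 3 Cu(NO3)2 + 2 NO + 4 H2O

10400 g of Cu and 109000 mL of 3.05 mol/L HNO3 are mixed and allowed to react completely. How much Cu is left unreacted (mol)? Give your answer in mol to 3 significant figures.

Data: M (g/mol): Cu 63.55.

39.0 mol

n(Cu) = 10400 / 63.55 = 163.7 mol
n(HNO3) = 3.05 × 109000/1000 = 332.5 mol
n/ν for Cu = 163.7/3 = 54.57
n/ν for HNO3 = 332.5/8 = 41.56
Smallest n/ν is HNO3 → limiting reagent.
Cu consumed = (3/8) × 332.5 = 124.7 mol
Cu remaining = 163.7 − 124.7 = 39.00 mol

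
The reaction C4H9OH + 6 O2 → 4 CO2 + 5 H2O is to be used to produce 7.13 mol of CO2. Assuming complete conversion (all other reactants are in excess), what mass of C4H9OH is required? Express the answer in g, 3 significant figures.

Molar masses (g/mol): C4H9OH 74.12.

132 g

n(CO2) = 7.130 mol
n(C4H9OH) = (1/4) × 7.130 = 1.783 mol
mass = 1.783 × 74.12 = 132.2 g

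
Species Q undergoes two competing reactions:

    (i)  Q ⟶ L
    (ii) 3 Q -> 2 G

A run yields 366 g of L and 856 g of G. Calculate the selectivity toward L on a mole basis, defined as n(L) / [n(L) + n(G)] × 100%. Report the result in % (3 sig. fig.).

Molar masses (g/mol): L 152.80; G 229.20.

n(L) = 366 / 152.80 = 2.395 mol
n(G) = 856 / 229.20 = 3.735 mol
selectivity = 2.395/(2.395+3.735) × 100 = 39.07 %

39.1 %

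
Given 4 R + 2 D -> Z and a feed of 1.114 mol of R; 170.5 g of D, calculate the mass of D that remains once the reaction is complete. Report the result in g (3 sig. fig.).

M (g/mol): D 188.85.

n(R) = 1.114 mol
n(D) = 170.5 / 188.85 = 0.9028 mol
n/ν for R = 1.114/4 = 0.2785
n/ν for D = 0.9028/2 = 0.4514
Smallest n/ν is R → limiting reagent.
D consumed = (2/4) × 1.114 = 0.5570 mol
D remaining = 0.9028 − 0.5570 = 0.3458 mol
mass = 0.3458 × 188.85 = 65.30 g

65.3 g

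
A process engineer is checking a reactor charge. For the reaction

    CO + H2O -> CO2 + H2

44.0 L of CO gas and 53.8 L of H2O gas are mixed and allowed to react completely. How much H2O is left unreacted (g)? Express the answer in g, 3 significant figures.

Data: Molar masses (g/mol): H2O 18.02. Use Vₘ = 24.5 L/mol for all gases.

7.21 g

n(CO) = 44.00 / 24.5 = 1.796 mol
n(H2O) = 53.80 / 24.5 = 2.196 mol
n/ν → CO: 1.796, H2O: 2.196; CO is limiting.
H2O consumed = (1/1) × 1.796 = 1.796 mol
H2O remaining = 2.196 − 1.796 = 0.4000 mol
mass = 0.4000 × 18.02 = 7.208 g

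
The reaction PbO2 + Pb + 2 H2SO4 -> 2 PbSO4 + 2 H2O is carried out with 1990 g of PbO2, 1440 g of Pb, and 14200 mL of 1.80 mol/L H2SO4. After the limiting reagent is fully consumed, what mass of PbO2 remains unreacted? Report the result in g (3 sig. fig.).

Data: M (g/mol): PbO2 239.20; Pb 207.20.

n(PbO2) = 1990 / 239.20 = 8.319 mol
n(Pb) = 1440 / 207.20 = 6.950 mol
n(H2SO4) = 1.80 × 14200/1000 = 25.56 mol
n/ν → PbO2: 8.319, Pb: 6.950, H2SO4: 12.78; Pb is limiting.
PbO2 consumed = (1/1) × 6.950 = 6.950 mol
PbO2 remaining = 8.319 − 6.950 = 1.369 mol
mass = 1.369 × 239.20 = 327.5 g

328 g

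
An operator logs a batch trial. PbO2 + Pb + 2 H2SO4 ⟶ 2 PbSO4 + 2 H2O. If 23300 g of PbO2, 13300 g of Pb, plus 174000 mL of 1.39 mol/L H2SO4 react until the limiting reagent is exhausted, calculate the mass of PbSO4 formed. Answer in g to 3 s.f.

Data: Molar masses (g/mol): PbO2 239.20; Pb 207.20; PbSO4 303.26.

n(PbO2) = 23300 / 239.20 = 97.41 mol
n(Pb) = 13300 / 207.20 = 64.19 mol
n(H2SO4) = 1.39 × 174000/1000 = 241.9 mol
n/ν → PbO2: 97.41, Pb: 64.19, H2SO4: 121.0; Pb is limiting.
n(PbSO4) = (2/1) × 64.19 = 128.4 mol
mass = 128.4 × 303.26 = 38940 g

38900 g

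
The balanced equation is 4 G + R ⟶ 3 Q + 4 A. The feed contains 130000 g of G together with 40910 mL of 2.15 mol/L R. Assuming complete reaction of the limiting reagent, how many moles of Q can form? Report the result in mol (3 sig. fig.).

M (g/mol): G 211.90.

264 mol

n(G) = 130000 / 211.90 = 613.5 mol
n(R) = 2.15 × 40910/1000 = 87.96 mol
n/ν for G = 613.5/4 = 153.4
n/ν for R = 87.96/1 = 87.96
Smallest n/ν is R → limiting reagent.
n(Q) = (3/1) × 87.96 = 263.9 mol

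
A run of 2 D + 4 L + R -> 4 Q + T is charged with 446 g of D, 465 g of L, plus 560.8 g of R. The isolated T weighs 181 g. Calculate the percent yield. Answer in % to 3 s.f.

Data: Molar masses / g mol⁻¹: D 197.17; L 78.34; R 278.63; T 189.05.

n(D) = 446.0 / 197.17 = 2.262 mol
n(L) = 465.0 / 78.34 = 5.936 mol
n(R) = 560.8 / 278.63 = 2.013 mol
n/ν for D = 2.262/2 = 1.131
n/ν for L = 5.936/4 = 1.484
n/ν for R = 2.013/1 = 2.013
Smallest n/ν is D → limiting reagent.
theoretical n(T) = (1/2) × 2.262 = 1.131 mol → 213.8 g
% yield = 181 / 213.8 × 100 = 84.66 %

84.7 %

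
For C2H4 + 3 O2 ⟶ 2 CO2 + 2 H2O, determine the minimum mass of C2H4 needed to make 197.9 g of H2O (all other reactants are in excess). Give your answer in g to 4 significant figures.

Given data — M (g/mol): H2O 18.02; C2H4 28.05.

154.0 g

n(H2O) = 197.9 / 18.02 = 10.98 mol
n(C2H4) = (1/2) × 10.98 = 5.490 mol
mass = 5.490 × 28.05 = 154.0 g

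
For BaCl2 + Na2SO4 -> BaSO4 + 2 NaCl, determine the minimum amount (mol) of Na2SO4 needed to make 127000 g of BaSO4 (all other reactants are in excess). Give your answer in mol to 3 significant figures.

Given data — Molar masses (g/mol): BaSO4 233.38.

544 mol

n(BaSO4) = 127000 / 233.38 = 544.2 mol
n(Na2SO4) = (1/1) × 544.2 = 544.2 mol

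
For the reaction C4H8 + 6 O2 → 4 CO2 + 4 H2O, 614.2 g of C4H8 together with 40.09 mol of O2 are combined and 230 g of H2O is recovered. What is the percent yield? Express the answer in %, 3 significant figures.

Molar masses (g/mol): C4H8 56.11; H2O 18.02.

n(C4H8) = 614.2 / 56.11 = 10.95 mol
n(O2) = 40.09 mol
n/ν → C4H8: 10.95, O2: 6.682; O2 is limiting.
theoretical n(H2O) = (4/6) × 40.09 = 26.73 mol → 481.7 g
% yield = 230 / 481.7 × 100 = 47.75 %

47.8 %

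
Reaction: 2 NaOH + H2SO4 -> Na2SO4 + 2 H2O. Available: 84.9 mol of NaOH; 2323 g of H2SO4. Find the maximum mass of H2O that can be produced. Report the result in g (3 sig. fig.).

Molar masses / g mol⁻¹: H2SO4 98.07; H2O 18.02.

854 g

n(NaOH) = 84.90 mol
n(H2SO4) = 2323 / 98.07 = 23.69 mol
n/ν for NaOH = 84.90/2 = 42.45
n/ν for H2SO4 = 23.69/1 = 23.69
Smallest n/ν is H2SO4 → limiting reagent.
n(H2O) = (2/1) × 23.69 = 47.38 mol
mass = 47.38 × 18.02 = 853.8 g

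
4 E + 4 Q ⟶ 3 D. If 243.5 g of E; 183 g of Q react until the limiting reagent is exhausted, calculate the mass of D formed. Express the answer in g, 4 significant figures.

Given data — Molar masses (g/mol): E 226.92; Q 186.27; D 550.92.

405.9 g

n(E) = 243.5 / 226.92 = 1.073 mol
n(Q) = 183.0 / 186.27 = 0.9824 mol
n/ν → E: 0.2683, Q: 0.2456; Q is limiting.
n(D) = (3/4) × 0.9824 = 0.7368 mol
mass = 0.7368 × 550.92 = 405.9 g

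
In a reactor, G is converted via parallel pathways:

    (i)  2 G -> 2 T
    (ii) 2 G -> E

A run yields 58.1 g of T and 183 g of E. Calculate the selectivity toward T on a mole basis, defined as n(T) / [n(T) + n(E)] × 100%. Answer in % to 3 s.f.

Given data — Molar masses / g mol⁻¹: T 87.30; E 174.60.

n(T) = 58.1 / 87.30 = 0.6655 mol
n(E) = 183 / 174.60 = 1.048 mol
selectivity = 0.6655/(0.6655+1.048) × 100 = 38.84 %

38.8 %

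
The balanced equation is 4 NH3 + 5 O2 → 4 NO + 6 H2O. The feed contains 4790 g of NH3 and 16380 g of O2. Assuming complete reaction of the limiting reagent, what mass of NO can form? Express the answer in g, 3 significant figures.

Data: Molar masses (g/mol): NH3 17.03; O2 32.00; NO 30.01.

8440 g

n(NH3) = 4790 / 17.03 = 281.3 mol
n(O2) = 16380 / 32.00 = 511.9 mol
n/ν → NH3: 70.33, O2: 102.4; NH3 is limiting.
n(NO) = (4/4) × 281.3 = 281.3 mol
mass = 281.3 × 30.01 = 8442 g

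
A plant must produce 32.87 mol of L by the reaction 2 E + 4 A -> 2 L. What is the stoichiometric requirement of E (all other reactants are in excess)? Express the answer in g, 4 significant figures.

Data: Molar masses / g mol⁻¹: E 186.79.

6140 g

n(L) = 32.87 mol
n(E) = (2/2) × 32.87 = 32.87 mol
mass = 32.87 × 186.79 = 6140 g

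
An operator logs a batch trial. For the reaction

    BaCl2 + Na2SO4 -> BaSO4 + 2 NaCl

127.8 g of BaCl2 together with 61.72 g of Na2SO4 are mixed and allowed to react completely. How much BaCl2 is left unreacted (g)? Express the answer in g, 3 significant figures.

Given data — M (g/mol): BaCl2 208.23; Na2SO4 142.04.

n(BaCl2) = 127.8 / 208.23 = 0.6137 mol
n(Na2SO4) = 61.72 / 142.04 = 0.4345 mol
n/ν for BaCl2 = 0.6137/1 = 0.6137
n/ν for Na2SO4 = 0.4345/1 = 0.4345
Smallest n/ν is Na2SO4 → limiting reagent.
BaCl2 consumed = (1/1) × 0.4345 = 0.4345 mol
BaCl2 remaining = 0.6137 − 0.4345 = 0.1792 mol
mass = 0.1792 × 208.23 = 37.31 g

37.3 g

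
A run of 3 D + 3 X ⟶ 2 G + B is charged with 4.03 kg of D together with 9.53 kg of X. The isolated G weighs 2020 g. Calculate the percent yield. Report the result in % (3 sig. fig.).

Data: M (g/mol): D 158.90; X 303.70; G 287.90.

41.5 %

n(D) = 4.030×1000 / 158.90 = 25.36 mol
n(X) = 9.530×1000 / 303.70 = 31.38 mol
n/ν for D = 25.36/3 = 8.453
n/ν for X = 31.38/3 = 10.46
Smallest n/ν is D → limiting reagent.
theoretical n(G) = (2/3) × 25.36 = 16.91 mol → 4868 g
% yield = 2020 / 4868 × 100 = 41.50 %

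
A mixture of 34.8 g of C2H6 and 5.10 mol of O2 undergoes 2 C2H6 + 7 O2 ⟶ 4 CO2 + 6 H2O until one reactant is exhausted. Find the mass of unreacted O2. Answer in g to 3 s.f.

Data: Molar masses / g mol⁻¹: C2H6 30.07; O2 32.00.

n(C2H6) = 34.80 / 30.07 = 1.157 mol
n(O2) = 5.100 mol
n/ν → C2H6: 0.5785, O2: 0.7286; C2H6 is limiting.
O2 consumed = (7/2) × 1.157 = 4.050 mol
O2 remaining = 5.100 − 4.050 = 1.050 mol
mass = 1.050 × 32.00 = 33.60 g

33.6 g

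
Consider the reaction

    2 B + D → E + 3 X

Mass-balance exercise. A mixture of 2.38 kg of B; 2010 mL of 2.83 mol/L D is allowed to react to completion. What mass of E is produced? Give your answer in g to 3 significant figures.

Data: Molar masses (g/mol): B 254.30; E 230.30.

n(B) = 2.380×1000 / 254.30 = 9.359 mol
n(D) = 2.83 × 2010/1000 = 5.688 mol
n/ν for B = 9.359/2 = 4.680
n/ν for D = 5.688/1 = 5.688
Smallest n/ν is B → limiting reagent.
n(E) = (1/2) × 9.359 = 4.680 mol
mass = 4.680 × 230.30 = 1078 g

1080 g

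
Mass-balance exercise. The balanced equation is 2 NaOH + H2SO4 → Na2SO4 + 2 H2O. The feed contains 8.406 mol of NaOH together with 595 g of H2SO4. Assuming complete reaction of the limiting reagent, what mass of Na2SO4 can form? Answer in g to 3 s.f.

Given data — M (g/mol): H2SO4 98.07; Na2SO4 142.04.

597 g

n(NaOH) = 8.406 mol
n(H2SO4) = 595.0 / 98.07 = 6.067 mol
n/ν → NaOH: 4.203, H2SO4: 6.067; NaOH is limiting.
n(Na2SO4) = (1/2) × 8.406 = 4.203 mol
mass = 4.203 × 142.04 = 597.0 g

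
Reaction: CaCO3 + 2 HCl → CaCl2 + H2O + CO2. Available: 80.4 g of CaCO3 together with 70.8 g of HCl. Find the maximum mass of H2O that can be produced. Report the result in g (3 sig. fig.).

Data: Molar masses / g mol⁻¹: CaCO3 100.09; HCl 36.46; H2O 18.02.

14.5 g

n(CaCO3) = 80.40 / 100.09 = 0.8033 mol
n(HCl) = 70.80 / 36.46 = 1.942 mol
n/ν for CaCO3 = 0.8033/1 = 0.8033
n/ν for HCl = 1.942/2 = 0.9710
Smallest n/ν is CaCO3 → limiting reagent.
n(H2O) = (1/1) × 0.8033 = 0.8033 mol
mass = 0.8033 × 18.02 = 14.48 g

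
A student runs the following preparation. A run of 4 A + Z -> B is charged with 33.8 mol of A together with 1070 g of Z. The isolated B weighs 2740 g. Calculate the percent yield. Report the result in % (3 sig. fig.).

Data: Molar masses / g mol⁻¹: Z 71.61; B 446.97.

n(A) = 33.80 mol
n(Z) = 1070 / 71.61 = 14.94 mol
n/ν for A = 33.80/4 = 8.450
n/ν for Z = 14.94/1 = 14.94
Smallest n/ν is A → limiting reagent.
theoretical n(B) = (1/4) × 33.80 = 8.450 mol → 3777 g
% yield = 2740 / 3777 × 100 = 72.54 %

72.5 %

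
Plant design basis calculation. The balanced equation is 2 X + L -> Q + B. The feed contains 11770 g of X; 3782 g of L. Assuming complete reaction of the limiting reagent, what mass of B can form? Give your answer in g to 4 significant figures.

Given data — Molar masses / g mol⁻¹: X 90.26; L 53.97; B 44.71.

2915 g

n(X) = 11770 / 90.26 = 130.4 mol
n(L) = 3782 / 53.97 = 70.08 mol
n/ν for X = 130.4/2 = 65.20
n/ν for L = 70.08/1 = 70.08
Smallest n/ν is X → limiting reagent.
n(B) = (1/2) × 130.4 = 65.20 mol
mass = 65.20 × 44.71 = 2915 g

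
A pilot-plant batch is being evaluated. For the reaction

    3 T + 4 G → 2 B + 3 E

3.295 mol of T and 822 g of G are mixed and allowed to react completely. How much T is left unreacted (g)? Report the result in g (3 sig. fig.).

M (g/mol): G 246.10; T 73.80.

n(T) = 3.295 mol
n(G) = 822.0 / 246.10 = 3.340 mol
n/ν → T: 1.098, G: 0.8350; G is limiting.
T consumed = (3/4) × 3.340 = 2.505 mol
T remaining = 3.295 − 2.505 = 0.7900 mol
mass = 0.7900 × 73.80 = 58.30 g

58.3 g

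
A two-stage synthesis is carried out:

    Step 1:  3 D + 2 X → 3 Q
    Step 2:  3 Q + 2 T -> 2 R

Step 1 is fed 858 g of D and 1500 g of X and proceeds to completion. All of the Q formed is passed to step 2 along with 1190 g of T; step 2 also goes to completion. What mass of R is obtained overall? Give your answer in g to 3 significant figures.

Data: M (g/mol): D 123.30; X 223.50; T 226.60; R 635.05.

Step 1:
n(D) = 858.0 / 123.30 = 6.959 mol
n(X) = 1500 / 223.50 = 6.711 mol
n/ν for D = 6.959/3 = 2.320
n/ν for X = 6.711/2 = 3.356
Smallest n/ν is D → limiting reagent.
n(Q) produced = (3/3) × 6.959 = 6.959 mol
Step 2:
n(Q) available = 6.959 mol
n(T) = 1190 / 226.60 = 5.252 mol
n/ν for Q = 6.959/3 = 2.320
n/ν for T = 5.252/2 = 2.626
Smallest n/ν is Q → limiting reagent.
n(R) = (2/3) × 6.959 = 4.639 mol
mass = 4.639 × 635.05 = 2946 g

2950 g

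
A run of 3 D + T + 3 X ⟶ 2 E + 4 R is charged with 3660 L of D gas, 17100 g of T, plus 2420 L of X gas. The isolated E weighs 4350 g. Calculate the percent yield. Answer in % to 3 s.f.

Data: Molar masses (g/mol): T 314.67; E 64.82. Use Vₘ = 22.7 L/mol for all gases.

n(D) = 3660 / 22.7 = 161.2 mol
n(T) = 17100 / 314.67 = 54.34 mol
n(X) = 2420 / 22.7 = 106.6 mol
n/ν for D = 161.2/3 = 53.73
n/ν for T = 54.34/1 = 54.34
n/ν for X = 106.6/3 = 35.53
Smallest n/ν is X → limiting reagent.
theoretical n(E) = (2/3) × 106.6 = 71.07 mol → 4607 g
% yield = 4350 / 4607 × 100 = 94.42 %

94.4 %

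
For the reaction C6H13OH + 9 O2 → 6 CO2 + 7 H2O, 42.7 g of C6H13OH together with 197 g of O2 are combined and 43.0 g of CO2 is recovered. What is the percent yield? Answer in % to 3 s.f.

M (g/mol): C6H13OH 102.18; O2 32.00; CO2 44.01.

n(C6H13OH) = 42.70 / 102.18 = 0.4179 mol
n(O2) = 197.0 / 32.00 = 6.156 mol
n/ν for C6H13OH = 0.4179/1 = 0.4179
n/ν for O2 = 6.156/9 = 0.6840
Smallest n/ν is C6H13OH → limiting reagent.
theoretical n(CO2) = (6/1) × 0.4179 = 2.507 mol → 110.3 g
% yield = 43.0 / 110.3 × 100 = 38.98 %

39.0 %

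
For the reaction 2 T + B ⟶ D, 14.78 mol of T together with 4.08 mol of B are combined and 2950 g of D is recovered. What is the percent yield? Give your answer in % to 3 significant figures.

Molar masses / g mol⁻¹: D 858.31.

n(T) = 14.78 mol
n(B) = 4.080 mol
n/ν → T: 7.390, B: 4.080; B is limiting.
theoretical n(D) = (1/1) × 4.080 = 4.080 mol → 3502 g
% yield = 2950 / 3502 × 100 = 84.24 %

84.2 %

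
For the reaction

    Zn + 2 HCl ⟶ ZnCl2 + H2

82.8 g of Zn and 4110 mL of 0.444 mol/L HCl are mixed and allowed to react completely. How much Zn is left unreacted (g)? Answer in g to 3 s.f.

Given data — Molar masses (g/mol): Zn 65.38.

23.1 g

n(Zn) = 82.80 / 65.38 = 1.266 mol
n(HCl) = 0.444 × 4110/1000 = 1.825 mol
n/ν for Zn = 1.266/1 = 1.266
n/ν for HCl = 1.825/2 = 0.9125
Smallest n/ν is HCl → limiting reagent.
Zn consumed = (1/2) × 1.825 = 0.9125 mol
Zn remaining = 1.266 − 0.9125 = 0.3535 mol
mass = 0.3535 × 65.38 = 23.11 g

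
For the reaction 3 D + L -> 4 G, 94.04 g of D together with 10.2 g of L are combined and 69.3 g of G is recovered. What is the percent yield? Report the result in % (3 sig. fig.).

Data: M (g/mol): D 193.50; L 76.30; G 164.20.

n(D) = 94.04 / 193.50 = 0.4860 mol
n(L) = 10.20 / 76.30 = 0.1337 mol
n/ν for D = 0.4860/3 = 0.1620
n/ν for L = 0.1337/1 = 0.1337
Smallest n/ν is L → limiting reagent.
theoretical n(G) = (4/1) × 0.1337 = 0.5348 mol → 87.81 g
% yield = 69.3 / 87.81 × 100 = 78.92 %

78.9 %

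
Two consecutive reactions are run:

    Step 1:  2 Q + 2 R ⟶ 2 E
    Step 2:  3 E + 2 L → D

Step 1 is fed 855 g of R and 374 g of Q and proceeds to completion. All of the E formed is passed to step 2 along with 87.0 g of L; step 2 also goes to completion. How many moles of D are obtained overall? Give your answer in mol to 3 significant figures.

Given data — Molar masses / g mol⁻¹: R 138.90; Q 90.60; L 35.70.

1.22 mol

Step 1:
n(R) = 855.0 / 138.90 = 6.156 mol
n(Q) = 374.0 / 90.60 = 4.128 mol
n/ν → R: 3.078, Q: 2.064; Q is limiting.
n(E) produced = (2/2) × 4.128 = 4.128 mol
Step 2:
n(E) available = 4.128 mol
n(L) = 87.00 / 35.70 = 2.437 mol
n/ν → E: 1.376, L: 1.219; L is limiting.
n(D) = (1/2) × 2.437 = 1.219 mol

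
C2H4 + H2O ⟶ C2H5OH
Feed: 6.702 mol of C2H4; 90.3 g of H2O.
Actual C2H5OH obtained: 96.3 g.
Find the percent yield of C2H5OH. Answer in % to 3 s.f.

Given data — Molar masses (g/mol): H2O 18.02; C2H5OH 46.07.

n(C2H4) = 6.702 mol
n(H2O) = 90.30 / 18.02 = 5.011 mol
n/ν for C2H4 = 6.702/1 = 6.702
n/ν for H2O = 5.011/1 = 5.011
Smallest n/ν is H2O → limiting reagent.
theoretical n(C2H5OH) = (1/1) × 5.011 = 5.011 mol → 230.9 g
% yield = 96.3 / 230.9 × 100 = 41.71 %

41.7 %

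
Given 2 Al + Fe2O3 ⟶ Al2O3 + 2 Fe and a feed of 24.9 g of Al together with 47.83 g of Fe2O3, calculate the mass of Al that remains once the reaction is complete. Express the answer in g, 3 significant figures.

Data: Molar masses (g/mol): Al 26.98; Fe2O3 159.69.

n(Al) = 24.90 / 26.98 = 0.9229 mol
n(Fe2O3) = 47.83 / 159.69 = 0.2995 mol
n/ν → Al: 0.4615, Fe2O3: 0.2995; Fe2O3 is limiting.
Al consumed = (2/1) × 0.2995 = 0.5990 mol
Al remaining = 0.9229 − 0.5990 = 0.3239 mol
mass = 0.3239 × 26.98 = 8.739 g

8.74 g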